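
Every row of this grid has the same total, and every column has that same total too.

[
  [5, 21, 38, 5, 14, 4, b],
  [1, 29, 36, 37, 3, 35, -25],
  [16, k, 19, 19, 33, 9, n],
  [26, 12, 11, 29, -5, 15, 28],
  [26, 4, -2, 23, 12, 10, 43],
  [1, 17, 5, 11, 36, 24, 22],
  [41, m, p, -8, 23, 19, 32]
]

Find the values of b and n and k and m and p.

Rows 2 and 4 both sum to 116, so that's the common total.
Column 3: 38 + 36 + 19 + 11 − 2 + 5 = 107, so its missing entry is 116 − 107 = 9.
Row 7: 41 + 9 − 8 + 23 + 19 + 32 = 116, so its missing entry is 116 − 116 = 0.
Column 2: 21 + 29 + 12 + 4 + 17 + 0 = 83, so its missing entry is 116 − 83 = 33.
Row 1: 5 + 21 + 38 + 5 + 14 + 4 = 87, so its missing entry is 116 − 87 = 29.
Row 3: 16 + 33 + 19 + 19 + 33 + 9 = 129, so its missing entry is 116 − 129 = -13.

b = 29, n = -13, k = 33, m = 0, p = 9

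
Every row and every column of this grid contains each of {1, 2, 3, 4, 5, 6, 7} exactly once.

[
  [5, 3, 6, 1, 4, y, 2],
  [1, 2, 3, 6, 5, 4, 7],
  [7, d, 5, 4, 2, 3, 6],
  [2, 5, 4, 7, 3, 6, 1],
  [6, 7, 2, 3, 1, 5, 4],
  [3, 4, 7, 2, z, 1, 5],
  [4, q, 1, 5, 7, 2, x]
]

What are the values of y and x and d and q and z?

y = 7, x = 3, d = 1, q = 6, z = 6

At (row 3, col 2): row 3 already has {2, 3, 4, 5, 6, 7}, so the value is 1.
Cell (7,2): column 2 already has {1, 2, 3, 4, 5, 7} → 6.
For row 6, column 5: row 6 already has {1, 2, 3, 4, 5, 7}; that leaves 6.
At (row 1, col 6): row 1 already has {1, 2, 3, 4, 5, 6}, so the value is 7.
For row 7, column 7: row 7 already has {1, 2, 4, 5, 6, 7}; that leaves 3.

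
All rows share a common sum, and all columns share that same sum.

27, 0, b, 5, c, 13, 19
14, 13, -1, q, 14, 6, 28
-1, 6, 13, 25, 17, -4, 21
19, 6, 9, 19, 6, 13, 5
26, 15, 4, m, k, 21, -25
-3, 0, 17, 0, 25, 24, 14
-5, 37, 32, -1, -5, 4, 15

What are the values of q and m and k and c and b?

Rows 3 and 4 both sum to 77, so that's the common total.
Column 3: -1 + 13 + 9 + 4 + 17 + 32 = 74, so its missing entry is 77 − 74 = 3.
Row 1: 27 + 0 + 3 + 5 + 13 + 19 = 67, so its missing entry is 77 − 67 = 10.
Column 5: 10 + 14 + 17 + 6 + 25 − 5 = 67, so its missing entry is 77 − 67 = 10.
Row 5: 26 + 15 + 4 + 10 + 21 − 25 = 51, so its missing entry is 77 − 51 = 26.
Row 2: 14 + 13 − 1 + 14 + 6 + 28 = 74, so its missing entry is 77 − 74 = 3.

q = 3, m = 26, k = 10, c = 10, b = 3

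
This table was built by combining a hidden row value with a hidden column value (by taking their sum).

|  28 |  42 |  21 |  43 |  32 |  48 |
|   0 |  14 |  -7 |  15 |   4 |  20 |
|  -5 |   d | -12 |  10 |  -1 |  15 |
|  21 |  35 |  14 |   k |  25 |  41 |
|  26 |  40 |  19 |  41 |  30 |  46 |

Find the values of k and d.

k = 36, d = 9

The difference between any two rows is the same in every column — this is an addition table with the headers hidden.
Row 4 minus row 1 is 41 − 48 = -7, so its entry in column 4 is 43 + (-7) = 36.
Row 3 minus row 1 is 15 − 48 = -33, so its entry in column 2 is 42 + (-33) = 9.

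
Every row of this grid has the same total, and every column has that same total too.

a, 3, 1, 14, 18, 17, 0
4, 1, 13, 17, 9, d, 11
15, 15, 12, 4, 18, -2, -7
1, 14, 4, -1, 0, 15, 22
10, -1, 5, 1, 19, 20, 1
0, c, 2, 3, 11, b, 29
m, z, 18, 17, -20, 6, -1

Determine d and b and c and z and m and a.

d = 0, b = -1, c = 11, z = 12, m = 23, a = 2

Rows 3 and 4 both sum to 55, so that's the common total.
Row 2: 4 + 1 + 13 + 17 + 9 + 11 = 55, so its missing entry is 55 − 55 = 0.
Column 6: 17 + 0 − 2 + 15 + 20 + 6 = 56, so its missing entry is 55 − 56 = -1.
Row 1: 3 + 1 + 14 + 18 + 17 + 0 = 53, so its missing entry is 55 − 53 = 2.
Row 6: 0 + 2 + 3 + 11 − 1 + 29 = 44, so its missing entry is 55 − 44 = 11.
Column 2: 3 + 1 + 15 + 14 − 1 + 11 = 43, so its missing entry is 55 − 43 = 12.
Row 7: 12 + 18 + 17 − 20 + 6 − 1 = 32, so its missing entry is 55 − 32 = 23.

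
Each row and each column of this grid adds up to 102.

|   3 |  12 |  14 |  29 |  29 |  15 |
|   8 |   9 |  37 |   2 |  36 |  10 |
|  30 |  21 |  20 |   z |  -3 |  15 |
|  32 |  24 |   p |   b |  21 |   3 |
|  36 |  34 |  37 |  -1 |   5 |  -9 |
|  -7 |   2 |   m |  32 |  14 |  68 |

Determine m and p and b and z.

The known cells in row 3 total 83, leaving 102 − 83 = 19 for the blank.
The known cells in column 4 total 81, leaving 102 − 81 = 21 for the blank.
The known cells in row 4 total 101, leaving 102 − 101 = 1 for the blank.
The known cells in row 6 total 109, leaving 102 − 109 = -7 for the blank.

m = -7, p = 1, b = 21, z = 19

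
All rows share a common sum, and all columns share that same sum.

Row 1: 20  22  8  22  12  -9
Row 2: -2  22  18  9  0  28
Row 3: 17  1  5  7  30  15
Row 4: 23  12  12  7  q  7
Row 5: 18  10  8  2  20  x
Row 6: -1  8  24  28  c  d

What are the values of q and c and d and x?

Rows 1 and 2 both sum to 75, so that's the common total.
Row 5 has 18 + 10 + 8 + 2 + 20 = 58; the blank must be 75 − 58 = 17.
Column 6 has -9 + 28 + 15 + 7 + 17 = 58; the blank must be 75 − 58 = 17.
Row 6 has -1 + 8 + 24 + 28 + 17 = 76; the blank must be 75 − 76 = -1.
Row 4 has 23 + 12 + 12 + 7 + 7 = 61; the blank must be 75 − 61 = 14.

q = 14, c = -1, d = 17, x = 17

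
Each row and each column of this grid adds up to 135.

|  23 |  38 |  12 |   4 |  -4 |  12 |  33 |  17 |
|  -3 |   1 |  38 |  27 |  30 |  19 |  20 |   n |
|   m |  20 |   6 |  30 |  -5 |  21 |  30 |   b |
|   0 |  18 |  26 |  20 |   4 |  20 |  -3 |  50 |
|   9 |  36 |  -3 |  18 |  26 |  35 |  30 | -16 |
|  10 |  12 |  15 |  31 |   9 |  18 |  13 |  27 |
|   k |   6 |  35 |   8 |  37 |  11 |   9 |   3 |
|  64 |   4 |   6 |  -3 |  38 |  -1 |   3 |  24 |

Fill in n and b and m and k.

n = 3, b = 27, m = 6, k = 26

Row 2 has -3 + 1 + 38 + 27 + 30 + 19 + 20 = 132; the blank must be 135 − 132 = 3.
Column 8 has 17 + 3 + 50 − 16 + 27 + 3 + 24 = 108; the blank must be 135 − 108 = 27.
Row 3 has 20 + 6 + 30 − 5 + 21 + 30 + 27 = 129; the blank must be 135 − 129 = 6.
Row 7 has 6 + 35 + 8 + 37 + 11 + 9 + 3 = 109; the blank must be 135 − 109 = 26.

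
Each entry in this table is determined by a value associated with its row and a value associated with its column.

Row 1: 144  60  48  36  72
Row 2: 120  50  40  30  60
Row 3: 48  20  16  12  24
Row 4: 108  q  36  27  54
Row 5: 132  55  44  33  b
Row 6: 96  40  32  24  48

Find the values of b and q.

Each row is a constant multiple of every other row — this is a multiplication table with the headers hidden.
Row 5 is 44/48 = 11/12 times row 1, so its entry in column 5 is 72 × 11/12 = 66.
Row 4 is 36/48 = 3/4 times row 1, so its entry in column 2 is 60 × 3/4 = 45.

b = 66, q = 45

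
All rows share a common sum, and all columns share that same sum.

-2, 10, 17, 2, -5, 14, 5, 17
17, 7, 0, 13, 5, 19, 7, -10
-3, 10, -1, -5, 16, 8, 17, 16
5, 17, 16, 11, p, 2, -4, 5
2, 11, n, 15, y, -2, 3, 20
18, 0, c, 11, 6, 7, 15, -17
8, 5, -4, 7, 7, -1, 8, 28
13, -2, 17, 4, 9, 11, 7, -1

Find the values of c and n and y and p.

Rows 1 and 2 both sum to 58, so that's the common total.
Row 4: 5 + 17 + 16 + 11 + 2 − 4 + 5 = 52, so its missing entry is 58 − 52 = 6.
Column 5: -5 + 5 + 16 + 6 + 6 + 7 + 9 = 44, so its missing entry is 58 − 44 = 14.
Row 5: 2 + 11 + 15 + 14 − 2 + 3 + 20 = 63, so its missing entry is 58 − 63 = -5.
Row 6: 18 + 0 + 11 + 6 + 7 + 15 − 17 = 40, so its missing entry is 58 − 40 = 18.

c = 18, n = -5, y = 14, p = 6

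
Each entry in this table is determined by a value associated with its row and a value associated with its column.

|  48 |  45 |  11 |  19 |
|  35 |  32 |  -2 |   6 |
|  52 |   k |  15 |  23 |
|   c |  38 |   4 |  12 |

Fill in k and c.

k = 49, c = 41

The difference between any two rows is the same in every column — this is an addition table with the headers hidden.
Row 3 minus row 1 is 23 − 19 = 4, so its entry in column 2 is 45 + 4 = 49.
Row 4 minus row 1 is 12 − 19 = -7, so its entry in column 1 is 48 + (-7) = 41.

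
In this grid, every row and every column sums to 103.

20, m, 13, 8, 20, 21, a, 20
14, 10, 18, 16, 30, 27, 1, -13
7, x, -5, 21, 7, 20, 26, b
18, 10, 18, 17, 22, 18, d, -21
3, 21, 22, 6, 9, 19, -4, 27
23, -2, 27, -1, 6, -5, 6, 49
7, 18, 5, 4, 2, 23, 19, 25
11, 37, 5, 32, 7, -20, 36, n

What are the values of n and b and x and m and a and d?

Row 8 has 11 + 37 + 5 + 32 + 7 − 20 + 36 = 108; the blank must be 103 − 108 = -5.
Column 8 has 20 − 13 − 21 + 27 + 49 + 25 − 5 = 82; the blank must be 103 − 82 = 21.
Row 3 has 7 − 5 + 21 + 7 + 20 + 26 + 21 = 97; the blank must be 103 − 97 = 6.
Column 2 has 10 + 6 + 10 + 21 − 2 + 18 + 37 = 100; the blank must be 103 − 100 = 3.
Row 1 has 20 + 3 + 13 + 8 + 20 + 21 + 20 = 105; the blank must be 103 − 105 = -2.
Row 4 has 18 + 10 + 18 + 17 + 22 + 18 − 21 = 82; the blank must be 103 − 82 = 21.

n = -5, b = 21, x = 6, m = 3, a = -2, d = 21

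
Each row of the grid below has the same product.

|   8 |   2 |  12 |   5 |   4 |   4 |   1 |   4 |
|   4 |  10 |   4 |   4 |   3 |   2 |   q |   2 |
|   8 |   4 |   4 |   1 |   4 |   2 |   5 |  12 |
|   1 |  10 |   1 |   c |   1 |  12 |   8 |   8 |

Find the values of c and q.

Rows 1 and 3 each multiply to 61440, so every row has product 61440.
Row 4: 1×10×1×1×12×8×8 = 7680, so the missing entry is 61440 ÷ 7680 = 8.
Row 2: 4×10×4×4×3×2×2 = 7680, so the missing entry is 61440 ÷ 7680 = 8.

c = 8, q = 8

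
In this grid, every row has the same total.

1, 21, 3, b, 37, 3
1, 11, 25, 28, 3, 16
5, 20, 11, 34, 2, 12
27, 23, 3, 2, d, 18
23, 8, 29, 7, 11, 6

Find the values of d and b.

d = 11, b = 19

Rows 2 and 5 both add up to 84, so every row sums to 84.
Row 4: 27 + 23 + 3 + 2 + 18 = 73, so the missing entry is 84 − 73 = 11.
Row 1: 1 + 21 + 3 + 37 + 3 = 65, so the missing entry is 84 − 65 = 19.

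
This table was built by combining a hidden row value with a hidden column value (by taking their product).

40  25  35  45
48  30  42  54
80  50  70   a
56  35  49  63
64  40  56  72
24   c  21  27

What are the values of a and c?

a = 90, c = 15

Each row is a constant multiple of every other row — this is a multiplication table with the headers hidden.
Row 3 is 70/35 = 2/1 times row 1, so its entry in column 4 is 45 × 2/1 = 90.
Row 6 is 21/35 = 3/5 times row 1, so its entry in column 2 is 25 × 3/5 = 15.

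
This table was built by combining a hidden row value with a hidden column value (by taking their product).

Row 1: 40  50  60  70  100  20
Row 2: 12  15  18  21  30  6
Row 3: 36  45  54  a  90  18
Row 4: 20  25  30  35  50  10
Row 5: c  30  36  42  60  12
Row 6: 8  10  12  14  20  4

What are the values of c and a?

c = 24, a = 63

Each row is a constant multiple of every other row — this is a multiplication table with the headers hidden.
Row 5 is 60/100 = 3/5 times row 1, so its entry in column 1 is 40 × 3/5 = 24.
Row 3 is 90/100 = 9/10 times row 1, so its entry in column 4 is 70 × 9/10 = 63.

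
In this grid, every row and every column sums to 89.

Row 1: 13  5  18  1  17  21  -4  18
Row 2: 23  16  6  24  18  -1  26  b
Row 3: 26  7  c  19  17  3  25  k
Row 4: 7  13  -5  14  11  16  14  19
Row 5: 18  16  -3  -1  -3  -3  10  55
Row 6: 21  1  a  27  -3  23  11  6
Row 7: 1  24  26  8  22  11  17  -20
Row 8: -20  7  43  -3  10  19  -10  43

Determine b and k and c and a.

Row 6: 21 + 1 + 27 − 3 + 23 + 11 + 6 = 86, so its missing entry is 89 − 86 = 3.
Row 2: 23 + 16 + 6 + 24 + 18 − 1 + 26 = 112, so its missing entry is 89 − 112 = -23.
Column 8: 18 − 23 + 19 + 55 + 6 − 20 + 43 = 98, so its missing entry is 89 − 98 = -9.
Row 3: 26 + 7 + 19 + 17 + 3 + 25 − 9 = 88, so its missing entry is 89 − 88 = 1.

b = -23, k = -9, c = 1, a = 3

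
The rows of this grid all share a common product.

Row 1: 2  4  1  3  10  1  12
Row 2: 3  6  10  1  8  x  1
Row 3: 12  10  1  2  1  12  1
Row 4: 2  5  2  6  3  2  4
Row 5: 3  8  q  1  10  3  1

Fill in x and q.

Rows 3 and 4 each multiply to 2880, so every row has product 2880.
Row 2: 3×6×10×1×8×1 = 1440, so the missing entry is 2880 ÷ 1440 = 2.
Row 5: 3×8×1×10×3×1 = 720, so the missing entry is 2880 ÷ 720 = 4.

x = 2, q = 4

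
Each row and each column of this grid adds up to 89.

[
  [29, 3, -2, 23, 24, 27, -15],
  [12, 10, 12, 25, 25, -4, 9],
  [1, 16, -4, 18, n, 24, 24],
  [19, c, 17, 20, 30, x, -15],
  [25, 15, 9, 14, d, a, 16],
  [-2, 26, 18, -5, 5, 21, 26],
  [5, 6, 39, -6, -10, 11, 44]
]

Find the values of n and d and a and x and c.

The known cells in row 3 total 79, leaving 89 − 79 = 10 for the blank.
The known cells in column 5 total 84, leaving 89 − 84 = 5 for the blank.
The known cells in column 2 total 76, leaving 89 − 76 = 13 for the blank.
The known cells in row 5 total 84, leaving 89 − 84 = 5 for the blank.
The known cells in row 4 total 84, leaving 89 − 84 = 5 for the blank.

n = 10, d = 5, a = 5, x = 5, c = 13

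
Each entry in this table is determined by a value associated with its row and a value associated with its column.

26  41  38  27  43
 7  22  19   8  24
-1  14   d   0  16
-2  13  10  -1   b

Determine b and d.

The difference between any two rows is the same in every column — this is an addition table with the headers hidden.
Row 4 minus row 1 is -1 − 27 = -28, so its entry in column 5 is 43 + (-28) = 15.
Row 3 minus row 1 is 0 − 27 = -27, so its entry in column 3 is 38 + (-27) = 11.

b = 15, d = 11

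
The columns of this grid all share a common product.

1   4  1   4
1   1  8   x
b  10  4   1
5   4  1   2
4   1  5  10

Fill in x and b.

x = 2, b = 8

Columns 2 and 3 each multiply to 160, so every column has product 160.
Column 4: 4×1×2×10 = 80, so the missing entry is 160 ÷ 80 = 2.
Column 1: 1×1×5×4 = 20, so the missing entry is 160 ÷ 20 = 8.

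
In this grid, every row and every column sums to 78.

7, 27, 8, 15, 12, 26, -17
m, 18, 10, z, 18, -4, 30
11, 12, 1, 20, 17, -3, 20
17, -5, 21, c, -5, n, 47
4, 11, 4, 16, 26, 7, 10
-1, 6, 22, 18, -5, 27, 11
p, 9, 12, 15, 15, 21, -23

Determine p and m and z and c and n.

Row 7: 9 + 12 + 15 + 15 + 21 − 23 = 49, so its missing entry is 78 − 49 = 29.
Column 1: 7 + 11 + 17 + 4 − 1 + 29 = 67, so its missing entry is 78 − 67 = 11.
Row 2: 11 + 18 + 10 + 18 − 4 + 30 = 83, so its missing entry is 78 − 83 = -5.
Column 4: 15 − 5 + 20 + 16 + 18 + 15 = 79, so its missing entry is 78 − 79 = -1.
Row 4: 17 − 5 + 21 − 1 − 5 + 47 = 74, so its missing entry is 78 − 74 = 4.

p = 29, m = 11, z = -5, c = -1, n = 4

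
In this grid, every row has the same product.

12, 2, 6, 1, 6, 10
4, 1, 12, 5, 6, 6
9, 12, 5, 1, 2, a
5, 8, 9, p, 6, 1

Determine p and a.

Rows 1 and 2 each multiply to 8640, so every row has product 8640.
Row 4: 5×8×9×6×1 = 2160, so the missing entry is 8640 ÷ 2160 = 4.
Row 3: 9×12×5×1×2 = 1080, so the missing entry is 8640 ÷ 1080 = 8.

p = 4, a = 8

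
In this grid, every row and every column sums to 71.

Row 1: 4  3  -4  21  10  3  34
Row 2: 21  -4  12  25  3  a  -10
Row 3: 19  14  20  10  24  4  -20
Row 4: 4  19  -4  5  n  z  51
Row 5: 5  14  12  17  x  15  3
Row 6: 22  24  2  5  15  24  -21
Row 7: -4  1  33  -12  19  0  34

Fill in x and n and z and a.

Row 5 has 5 + 14 + 12 + 17 + 15 + 3 = 66; the blank must be 71 − 66 = 5.
Column 5 has 10 + 3 + 24 + 5 + 15 + 19 = 76; the blank must be 71 − 76 = -5.
Row 4 has 4 + 19 − 4 + 5 − 5 + 51 = 70; the blank must be 71 − 70 = 1.
Row 2 has 21 − 4 + 12 + 25 + 3 − 10 = 47; the blank must be 71 − 47 = 24.

x = 5, n = -5, z = 1, a = 24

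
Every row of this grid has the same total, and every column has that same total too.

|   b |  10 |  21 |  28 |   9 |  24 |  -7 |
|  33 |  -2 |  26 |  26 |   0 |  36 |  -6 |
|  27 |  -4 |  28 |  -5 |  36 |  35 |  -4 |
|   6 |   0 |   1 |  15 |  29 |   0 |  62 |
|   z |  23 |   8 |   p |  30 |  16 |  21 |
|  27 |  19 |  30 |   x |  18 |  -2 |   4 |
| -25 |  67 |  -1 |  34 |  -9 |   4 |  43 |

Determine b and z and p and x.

Rows 2 and 3 both sum to 113, so that's the common total.
Row 6: 27 + 19 + 30 + 18 − 2 + 4 = 96, so its missing entry is 113 − 96 = 17.
Column 4: 28 + 26 − 5 + 15 + 17 + 34 = 115, so its missing entry is 113 − 115 = -2.
Row 5: 23 + 8 − 2 + 30 + 16 + 21 = 96, so its missing entry is 113 − 96 = 17.
Row 1: 10 + 21 + 28 + 9 + 24 − 7 = 85, so its missing entry is 113 − 85 = 28.

b = 28, z = 17, p = -2, x = 17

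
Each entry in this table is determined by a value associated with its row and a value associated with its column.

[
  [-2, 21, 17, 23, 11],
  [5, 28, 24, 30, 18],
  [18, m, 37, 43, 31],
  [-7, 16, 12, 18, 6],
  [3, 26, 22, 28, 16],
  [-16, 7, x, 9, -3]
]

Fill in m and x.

m = 41, x = 3

The difference between any two rows is the same in every column — this is an addition table with the headers hidden.
Row 3 minus row 1 is 18 − (-2) = 20, so its entry in column 2 is 21 + 20 = 41.
Row 6 minus row 1 is -16 − (-2) = -14, so its entry in column 3 is 17 + (-14) = 3.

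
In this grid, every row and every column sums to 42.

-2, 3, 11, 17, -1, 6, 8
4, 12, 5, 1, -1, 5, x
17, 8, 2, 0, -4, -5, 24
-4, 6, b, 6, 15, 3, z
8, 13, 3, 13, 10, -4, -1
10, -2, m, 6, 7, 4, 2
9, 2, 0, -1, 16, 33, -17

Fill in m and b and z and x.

Row 2 has 4 + 12 + 5 + 1 − 1 + 5 = 26; the blank must be 42 − 26 = 16.
Column 7 has 8 + 16 + 24 − 1 + 2 − 17 = 32; the blank must be 42 − 32 = 10.
Row 4 has -4 + 6 + 6 + 15 + 3 + 10 = 36; the blank must be 42 − 36 = 6.
Row 6 has 10 − 2 + 6 + 7 + 4 + 2 = 27; the blank must be 42 − 27 = 15.

m = 15, b = 6, z = 10, x = 16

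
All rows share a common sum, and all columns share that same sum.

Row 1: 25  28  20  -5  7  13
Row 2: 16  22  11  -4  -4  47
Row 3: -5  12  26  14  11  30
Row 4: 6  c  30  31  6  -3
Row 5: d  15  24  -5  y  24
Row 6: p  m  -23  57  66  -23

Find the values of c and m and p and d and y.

c = 18, m = -7, p = 18, d = 28, y = 2

Rows 1 and 2 both sum to 88, so that's the common total.
Column 5 has 7 − 4 + 11 + 6 + 66 = 86; the blank must be 88 − 86 = 2.
Row 5 has 15 + 24 − 5 + 2 + 24 = 60; the blank must be 88 − 60 = 28.
Row 4 has 6 + 30 + 31 + 6 − 3 = 70; the blank must be 88 − 70 = 18.
Column 2 has 28 + 22 + 12 + 18 + 15 = 95; the blank must be 88 − 95 = -7.
Row 6 has -7 − 23 + 57 + 66 − 23 = 70; the blank must be 88 − 70 = 18.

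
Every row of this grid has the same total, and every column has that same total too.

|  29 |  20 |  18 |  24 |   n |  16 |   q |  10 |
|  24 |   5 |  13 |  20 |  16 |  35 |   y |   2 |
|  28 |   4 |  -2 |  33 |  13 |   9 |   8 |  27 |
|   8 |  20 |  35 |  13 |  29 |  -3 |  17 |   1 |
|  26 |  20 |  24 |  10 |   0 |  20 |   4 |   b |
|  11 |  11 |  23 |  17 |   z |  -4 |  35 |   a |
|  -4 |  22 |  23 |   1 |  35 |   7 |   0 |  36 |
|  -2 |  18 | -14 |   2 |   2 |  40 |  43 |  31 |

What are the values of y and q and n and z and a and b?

Rows 3 and 4 both sum to 120, so that's the common total.
Row 2: 24 + 5 + 13 + 20 + 16 + 35 + 2 = 115, so its missing entry is 120 − 115 = 5.
Column 7: 5 + 8 + 17 + 4 + 35 + 0 + 43 = 112, so its missing entry is 120 − 112 = 8.
Row 1: 29 + 20 + 18 + 24 + 16 + 8 + 10 = 125, so its missing entry is 120 − 125 = -5.
Column 5: -5 + 16 + 13 + 29 + 0 + 35 + 2 = 90, so its missing entry is 120 − 90 = 30.
Row 6: 11 + 11 + 23 + 17 + 30 − 4 + 35 = 123, so its missing entry is 120 − 123 = -3.
Row 5: 26 + 20 + 24 + 10 + 0 + 20 + 4 = 104, so its missing entry is 120 − 104 = 16.

y = 5, q = 8, n = -5, z = 30, a = -3, b = 16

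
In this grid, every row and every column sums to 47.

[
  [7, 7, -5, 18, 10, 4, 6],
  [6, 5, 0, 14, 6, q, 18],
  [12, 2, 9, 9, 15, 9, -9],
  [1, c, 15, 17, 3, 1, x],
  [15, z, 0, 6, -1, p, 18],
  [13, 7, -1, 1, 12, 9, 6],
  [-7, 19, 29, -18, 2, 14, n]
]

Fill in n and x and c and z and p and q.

The known cells in row 2 total 49, leaving 47 − 49 = -2 for the blank.
The known cells in column 6 total 35, leaving 47 − 35 = 12 for the blank.
The known cells in row 7 total 39, leaving 47 − 39 = 8 for the blank.
The known cells in column 7 total 47, leaving 47 − 47 = 0 for the blank.
The known cells in row 4 total 37, leaving 47 − 37 = 10 for the blank.
The known cells in row 5 total 50, leaving 47 − 50 = -3 for the blank.

n = 8, x = 0, c = 10, z = -3, p = 12, q = -2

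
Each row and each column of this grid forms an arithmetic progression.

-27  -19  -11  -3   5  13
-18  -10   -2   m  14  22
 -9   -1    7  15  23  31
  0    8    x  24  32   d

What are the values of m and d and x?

m = 6, d = 40, x = 16

Along each row the entries change by 8 per step; down each column they change by 9.
Row 2: from -18 at column 1, stepping by 8 to column 4 gives 6.
Row 4: from 0 at column 1, stepping by 8 to column 6 gives 40.
Row 4: from 0 at column 1, stepping by 8 to column 3 gives 16.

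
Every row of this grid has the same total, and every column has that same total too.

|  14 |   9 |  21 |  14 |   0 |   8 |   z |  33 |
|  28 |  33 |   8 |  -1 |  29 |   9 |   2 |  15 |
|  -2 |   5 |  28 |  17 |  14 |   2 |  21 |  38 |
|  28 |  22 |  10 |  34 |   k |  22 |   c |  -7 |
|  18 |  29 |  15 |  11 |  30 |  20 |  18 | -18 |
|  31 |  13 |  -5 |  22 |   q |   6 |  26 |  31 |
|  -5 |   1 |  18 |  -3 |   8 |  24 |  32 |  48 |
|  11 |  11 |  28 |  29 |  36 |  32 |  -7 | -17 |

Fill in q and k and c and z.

q = -1, k = 7, c = 7, z = 24

Rows 2 and 3 both sum to 123, so that's the common total.
The known cells in row 6 total 124, leaving 123 − 124 = -1 for the blank.
The known cells in row 1 total 99, leaving 123 − 99 = 24 for the blank.
The known cells in column 5 total 116, leaving 123 − 116 = 7 for the blank.
The known cells in row 4 total 116, leaving 123 − 116 = 7 for the blank.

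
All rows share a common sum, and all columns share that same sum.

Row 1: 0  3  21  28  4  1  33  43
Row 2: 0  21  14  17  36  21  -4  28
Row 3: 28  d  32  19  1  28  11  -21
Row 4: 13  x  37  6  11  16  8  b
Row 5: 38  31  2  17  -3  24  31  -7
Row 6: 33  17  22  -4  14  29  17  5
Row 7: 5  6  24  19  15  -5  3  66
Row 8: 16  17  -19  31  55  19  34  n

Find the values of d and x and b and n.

d = 35, x = 3, b = 39, n = -20

Rows 1 and 2 both sum to 133, so that's the common total.
The known cells in row 3 total 98, leaving 133 − 98 = 35 for the blank.
The known cells in column 2 total 130, leaving 133 − 130 = 3 for the blank.
The known cells in row 4 total 94, leaving 133 − 94 = 39 for the blank.
The known cells in row 8 total 153, leaving 133 − 153 = -20 for the blank.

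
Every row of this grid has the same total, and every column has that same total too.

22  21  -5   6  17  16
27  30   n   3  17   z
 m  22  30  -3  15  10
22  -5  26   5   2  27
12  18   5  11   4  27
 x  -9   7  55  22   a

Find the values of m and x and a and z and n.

Rows 1 and 4 both sum to 77, so that's the common total.
The known cells in column 3 total 63, leaving 77 − 63 = 14 for the blank.
The known cells in row 2 total 91, leaving 77 − 91 = -14 for the blank.
The known cells in column 6 total 66, leaving 77 − 66 = 11 for the blank.
The known cells in row 3 total 74, leaving 77 − 74 = 3 for the blank.
The known cells in row 6 total 86, leaving 77 − 86 = -9 for the blank.

m = 3, x = -9, a = 11, z = -14, n = 14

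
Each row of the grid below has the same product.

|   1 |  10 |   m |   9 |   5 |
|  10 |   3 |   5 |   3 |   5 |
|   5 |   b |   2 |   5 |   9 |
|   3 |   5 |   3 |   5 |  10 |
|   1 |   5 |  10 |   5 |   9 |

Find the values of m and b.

Rows 4 and 5 each multiply to 2250, so every row has product 2250.
Row 1: 1×10×9×5 = 450, so the missing entry is 2250 ÷ 450 = 5.
Row 3: 5×2×5×9 = 450, so the missing entry is 2250 ÷ 450 = 5.

m = 5, b = 5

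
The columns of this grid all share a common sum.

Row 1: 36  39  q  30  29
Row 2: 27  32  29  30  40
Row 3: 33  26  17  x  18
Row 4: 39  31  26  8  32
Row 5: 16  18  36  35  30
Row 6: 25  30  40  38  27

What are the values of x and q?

Column 1 sums to 176 and so does column 5; that's the common total.
In column 4 the known cells total 141, leaving 176 − 141 = 35.
In column 3 the known cells total 148, leaving 176 − 148 = 28.

x = 35, q = 28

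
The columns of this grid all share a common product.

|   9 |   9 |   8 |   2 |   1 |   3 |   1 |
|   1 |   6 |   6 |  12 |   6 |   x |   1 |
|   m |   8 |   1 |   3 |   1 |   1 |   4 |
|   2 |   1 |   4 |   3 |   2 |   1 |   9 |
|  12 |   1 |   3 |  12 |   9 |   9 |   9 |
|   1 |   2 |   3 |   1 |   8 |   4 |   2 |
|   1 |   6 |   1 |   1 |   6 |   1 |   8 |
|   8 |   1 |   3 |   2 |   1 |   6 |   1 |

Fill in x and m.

Columns 3 and 5 each multiply to 5184, so every column has product 5184.
Column 6: 3×1×1×9×4×1×6 = 648, so the missing entry is 5184 ÷ 648 = 8.
Column 1: 9×1×2×12×1×1×8 = 1728, so the missing entry is 5184 ÷ 1728 = 3.

x = 8, m = 3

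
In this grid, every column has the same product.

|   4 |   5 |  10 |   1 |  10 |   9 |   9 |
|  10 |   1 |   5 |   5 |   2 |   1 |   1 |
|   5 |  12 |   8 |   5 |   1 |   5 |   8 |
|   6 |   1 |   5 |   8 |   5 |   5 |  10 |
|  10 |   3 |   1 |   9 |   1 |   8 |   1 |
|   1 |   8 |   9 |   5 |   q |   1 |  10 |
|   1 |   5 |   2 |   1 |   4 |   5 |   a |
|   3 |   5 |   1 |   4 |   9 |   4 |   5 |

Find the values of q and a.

Columns 4 and 6 each multiply to 36000, so every column has product 36000.
Column 5: 10×2×1×5×1×4×9 = 3600, so the missing entry is 36000 ÷ 3600 = 10.
Column 7: 9×1×8×10×1×10×5 = 36000, so the missing entry is 36000 ÷ 36000 = 1.

q = 10, a = 1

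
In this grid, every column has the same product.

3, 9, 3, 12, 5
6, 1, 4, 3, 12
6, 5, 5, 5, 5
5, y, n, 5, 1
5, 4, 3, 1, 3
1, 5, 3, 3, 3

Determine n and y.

n = 5, y = 3

Columns 1 and 4 each multiply to 2700, so every column has product 2700.
Column 3: 3×4×5×3×3 = 540, so the missing entry is 2700 ÷ 540 = 5.
Column 2: 9×1×5×4×5 = 900, so the missing entry is 2700 ÷ 900 = 3.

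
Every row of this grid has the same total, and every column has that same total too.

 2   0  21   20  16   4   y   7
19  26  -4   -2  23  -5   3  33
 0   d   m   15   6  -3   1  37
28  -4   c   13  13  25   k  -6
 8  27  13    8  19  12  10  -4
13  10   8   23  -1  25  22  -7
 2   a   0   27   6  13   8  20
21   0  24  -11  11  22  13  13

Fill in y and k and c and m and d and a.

Rows 2 and 5 both sum to 93, so that's the common total.
The known cells in row 7 total 76, leaving 93 − 76 = 17 for the blank.
The known cells in column 2 total 76, leaving 93 − 76 = 17 for the blank.
The known cells in row 1 total 70, leaving 93 − 70 = 23 for the blank.
The known cells in column 7 total 80, leaving 93 − 80 = 13 for the blank.
The known cells in row 3 total 73, leaving 93 − 73 = 20 for the blank.
The known cells in row 4 total 82, leaving 93 − 82 = 11 for the blank.

y = 23, k = 13, c = 11, m = 20, d = 17, a = 17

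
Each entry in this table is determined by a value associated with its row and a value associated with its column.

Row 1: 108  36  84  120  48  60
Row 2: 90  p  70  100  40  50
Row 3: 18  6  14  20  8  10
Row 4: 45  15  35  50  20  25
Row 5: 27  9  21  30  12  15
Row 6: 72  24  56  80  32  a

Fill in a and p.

Each row is a constant multiple of every other row — this is a multiplication table with the headers hidden.
Row 6 is 32/48 = 2/3 times row 1, so its entry in column 6 is 60 × 2/3 = 40.
Row 2 is 40/48 = 5/6 times row 1, so its entry in column 2 is 36 × 5/6 = 30.

a = 40, p = 30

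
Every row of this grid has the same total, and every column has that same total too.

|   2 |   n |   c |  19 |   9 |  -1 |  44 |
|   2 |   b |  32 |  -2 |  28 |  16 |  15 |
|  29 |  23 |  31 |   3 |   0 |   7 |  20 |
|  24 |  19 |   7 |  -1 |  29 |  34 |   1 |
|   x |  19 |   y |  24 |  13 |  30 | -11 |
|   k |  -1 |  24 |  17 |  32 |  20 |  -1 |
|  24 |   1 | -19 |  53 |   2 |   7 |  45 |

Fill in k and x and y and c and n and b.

Rows 3 and 4 both sum to 113, so that's the common total.
Row 2: 2 + 32 − 2 + 28 + 16 + 15 = 91, so its missing entry is 113 − 91 = 22.
Column 2: 22 + 23 + 19 + 19 − 1 + 1 = 83, so its missing entry is 113 − 83 = 30.
Row 1: 2 + 30 + 19 + 9 − 1 + 44 = 103, so its missing entry is 113 − 103 = 10.
Column 3: 10 + 32 + 31 + 7 + 24 − 19 = 85, so its missing entry is 113 − 85 = 28.
Row 5: 19 + 28 + 24 + 13 + 30 − 11 = 103, so its missing entry is 113 − 103 = 10.
Row 6: -1 + 24 + 17 + 32 + 20 − 1 = 91, so its missing entry is 113 − 91 = 22.

k = 22, x = 10, y = 28, c = 10, n = 30, b = 22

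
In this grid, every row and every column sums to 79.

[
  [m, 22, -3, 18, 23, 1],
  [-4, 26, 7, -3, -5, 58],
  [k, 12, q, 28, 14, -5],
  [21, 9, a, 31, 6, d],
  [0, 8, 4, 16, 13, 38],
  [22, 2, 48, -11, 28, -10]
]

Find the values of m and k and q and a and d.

m = 18, k = 22, q = 8, a = 15, d = -3

The known cells in row 1 total 61, leaving 79 − 61 = 18 for the blank.
The known cells in column 1 total 57, leaving 79 − 57 = 22 for the blank.
The known cells in row 3 total 71, leaving 79 − 71 = 8 for the blank.
The known cells in column 3 total 64, leaving 79 − 64 = 15 for the blank.
The known cells in row 4 total 82, leaving 79 − 82 = -3 for the blank.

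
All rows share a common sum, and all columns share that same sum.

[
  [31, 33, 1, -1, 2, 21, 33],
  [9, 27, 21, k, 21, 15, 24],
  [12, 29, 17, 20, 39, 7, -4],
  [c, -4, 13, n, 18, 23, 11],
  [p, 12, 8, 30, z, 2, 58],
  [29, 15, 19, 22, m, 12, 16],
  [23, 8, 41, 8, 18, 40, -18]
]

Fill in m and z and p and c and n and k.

m = 7, z = 15, p = -5, c = 21, n = 38, k = 3

Rows 1 and 3 both sum to 120, so that's the common total.
The known cells in row 6 total 113, leaving 120 − 113 = 7 for the blank.
The known cells in column 5 total 105, leaving 120 − 105 = 15 for the blank.
The known cells in row 5 total 125, leaving 120 − 125 = -5 for the blank.
The known cells in column 1 total 99, leaving 120 − 99 = 21 for the blank.
The known cells in row 4 total 82, leaving 120 − 82 = 38 for the blank.
The known cells in row 2 total 117, leaving 120 − 117 = 3 for the blank.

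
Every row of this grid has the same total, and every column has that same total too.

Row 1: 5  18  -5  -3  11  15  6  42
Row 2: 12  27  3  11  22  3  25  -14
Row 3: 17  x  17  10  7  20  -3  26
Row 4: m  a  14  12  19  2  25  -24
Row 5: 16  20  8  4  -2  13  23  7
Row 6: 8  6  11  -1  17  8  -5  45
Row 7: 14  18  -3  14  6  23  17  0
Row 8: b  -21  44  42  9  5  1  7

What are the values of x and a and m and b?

x = -5, a = 26, m = 15, b = 2

Rows 1 and 2 both sum to 89, so that's the common total.
The known cells in row 8 total 87, leaving 89 − 87 = 2 for the blank.
The known cells in row 3 total 94, leaving 89 − 94 = -5 for the blank.
The known cells in column 2 total 63, leaving 89 − 63 = 26 for the blank.
The known cells in row 4 total 74, leaving 89 − 74 = 15 for the blank.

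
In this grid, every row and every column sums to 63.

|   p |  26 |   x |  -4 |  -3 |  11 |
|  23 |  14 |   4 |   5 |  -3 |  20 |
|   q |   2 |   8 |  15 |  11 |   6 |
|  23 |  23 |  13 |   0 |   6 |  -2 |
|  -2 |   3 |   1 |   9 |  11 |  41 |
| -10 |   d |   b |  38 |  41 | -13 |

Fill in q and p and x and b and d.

The known cells in row 3 total 42, leaving 63 − 42 = 21 for the blank.
The known cells in column 1 total 55, leaving 63 − 55 = 8 for the blank.
The known cells in column 2 total 68, leaving 63 − 68 = -5 for the blank.
The known cells in row 1 total 38, leaving 63 − 38 = 25 for the blank.
The known cells in row 6 total 51, leaving 63 − 51 = 12 for the blank.

q = 21, p = 8, x = 25, b = 12, d = -5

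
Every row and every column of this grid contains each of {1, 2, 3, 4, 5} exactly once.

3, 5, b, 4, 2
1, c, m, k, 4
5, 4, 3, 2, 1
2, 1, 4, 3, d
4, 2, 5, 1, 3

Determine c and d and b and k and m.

For row 4, column 5: row 4 already has {1, 2, 3, 4}; that leaves 5.
At (row 2, col 2): column 2 already has {1, 2, 4, 5}, so the value is 3.
At (row 1, col 3): row 1 already has {2, 3, 4, 5}, so the value is 1.
For row 2, column 3: column 3 already has {1, 3, 4, 5}; that leaves 2.
Cell (2,4): row 2 already has {1, 2, 3, 4} → 5.

c = 3, d = 5, b = 1, k = 5, m = 2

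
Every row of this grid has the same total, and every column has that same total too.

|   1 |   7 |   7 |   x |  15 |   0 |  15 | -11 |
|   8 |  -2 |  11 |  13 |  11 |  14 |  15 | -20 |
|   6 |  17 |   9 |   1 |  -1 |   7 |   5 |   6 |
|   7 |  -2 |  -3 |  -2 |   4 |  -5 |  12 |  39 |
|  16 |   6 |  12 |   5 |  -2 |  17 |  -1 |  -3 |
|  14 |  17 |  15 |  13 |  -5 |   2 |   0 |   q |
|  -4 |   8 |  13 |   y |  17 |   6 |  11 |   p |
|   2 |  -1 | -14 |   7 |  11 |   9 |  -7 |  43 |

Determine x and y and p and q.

x = 16, y = -3, p = 2, q = -6

Rows 2 and 3 both sum to 50, so that's the common total.
Row 1 has 1 + 7 + 7 + 15 + 0 + 15 − 11 = 34; the blank must be 50 − 34 = 16.
Row 6 has 14 + 17 + 15 + 13 − 5 + 2 + 0 = 56; the blank must be 50 − 56 = -6.
Column 8 has -11 − 20 + 6 + 39 − 3 − 6 + 43 = 48; the blank must be 50 − 48 = 2.
Row 7 has -4 + 8 + 13 + 17 + 6 + 11 + 2 = 53; the blank must be 50 − 53 = -3.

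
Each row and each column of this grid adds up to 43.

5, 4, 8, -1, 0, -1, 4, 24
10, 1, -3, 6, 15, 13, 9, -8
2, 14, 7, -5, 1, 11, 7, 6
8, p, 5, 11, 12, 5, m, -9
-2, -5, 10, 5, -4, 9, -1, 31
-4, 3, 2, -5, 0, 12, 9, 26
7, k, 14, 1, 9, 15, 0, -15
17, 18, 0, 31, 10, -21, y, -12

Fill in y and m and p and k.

y = 0, m = 15, p = -4, k = 12

Row 7: 7 + 14 + 1 + 9 + 15 + 0 − 15 = 31, so its missing entry is 43 − 31 = 12.
Column 2: 4 + 1 + 14 − 5 + 3 + 12 + 18 = 47, so its missing entry is 43 − 47 = -4.
Row 8: 17 + 18 + 0 + 31 + 10 − 21 − 12 = 43, so its missing entry is 43 − 43 = 0.
Row 4: 8 − 4 + 5 + 11 + 12 + 5 − 9 = 28, so its missing entry is 43 − 28 = 15.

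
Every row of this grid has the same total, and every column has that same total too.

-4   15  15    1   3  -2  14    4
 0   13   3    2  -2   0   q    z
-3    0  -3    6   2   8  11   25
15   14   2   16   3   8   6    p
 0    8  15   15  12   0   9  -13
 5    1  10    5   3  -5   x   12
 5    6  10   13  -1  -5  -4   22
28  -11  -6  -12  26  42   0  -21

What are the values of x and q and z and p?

Rows 1 and 3 both sum to 46, so that's the common total.
The known cells in row 6 total 31, leaving 46 − 31 = 15 for the blank.
The known cells in column 7 total 51, leaving 46 − 51 = -5 for the blank.
The known cells in row 2 total 11, leaving 46 − 11 = 35 for the blank.
The known cells in row 4 total 64, leaving 46 − 64 = -18 for the blank.

x = 15, q = -5, z = 35, p = -18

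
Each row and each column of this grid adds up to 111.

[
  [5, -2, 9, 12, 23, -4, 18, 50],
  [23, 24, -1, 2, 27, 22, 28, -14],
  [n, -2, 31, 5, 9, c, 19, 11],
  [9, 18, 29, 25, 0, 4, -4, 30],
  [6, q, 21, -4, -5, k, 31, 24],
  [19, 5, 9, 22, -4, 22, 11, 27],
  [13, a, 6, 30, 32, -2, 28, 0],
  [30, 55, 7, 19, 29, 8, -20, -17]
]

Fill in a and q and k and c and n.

The known cells in row 7 total 107, leaving 111 − 107 = 4 for the blank.
The known cells in column 1 total 105, leaving 111 − 105 = 6 for the blank.
The known cells in row 3 total 79, leaving 111 − 79 = 32 for the blank.
The known cells in column 6 total 82, leaving 111 − 82 = 29 for the blank.
The known cells in row 5 total 102, leaving 111 − 102 = 9 for the blank.

a = 4, q = 9, k = 29, c = 32, n = 6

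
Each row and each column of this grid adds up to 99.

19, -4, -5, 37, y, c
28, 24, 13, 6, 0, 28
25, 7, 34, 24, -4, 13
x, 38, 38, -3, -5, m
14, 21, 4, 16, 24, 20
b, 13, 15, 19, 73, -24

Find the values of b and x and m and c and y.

Column 5 has 0 − 4 − 5 + 24 + 73 = 88; the blank must be 99 − 88 = 11.
Row 6 has 13 + 15 + 19 + 73 − 24 = 96; the blank must be 99 − 96 = 3.
Column 1 has 19 + 28 + 25 + 14 + 3 = 89; the blank must be 99 − 89 = 10.
Row 1 has 19 − 4 − 5 + 37 + 11 = 58; the blank must be 99 − 58 = 41.
Row 4 has 10 + 38 + 38 − 3 − 5 = 78; the blank must be 99 − 78 = 21.

b = 3, x = 10, m = 21, c = 41, y = 11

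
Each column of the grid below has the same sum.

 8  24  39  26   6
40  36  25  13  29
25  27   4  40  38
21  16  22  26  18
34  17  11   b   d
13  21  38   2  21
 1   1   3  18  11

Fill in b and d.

b = 17, d = 19

The complete columns each total 142.
Column 4 is missing 142 − 125 = 17 (since 26 + 13 + 40 + 26 + 2 + 18 = 125).
Column 5 is missing 142 − 123 = 19 (since 6 + 29 + 38 + 18 + 21 + 11 = 123).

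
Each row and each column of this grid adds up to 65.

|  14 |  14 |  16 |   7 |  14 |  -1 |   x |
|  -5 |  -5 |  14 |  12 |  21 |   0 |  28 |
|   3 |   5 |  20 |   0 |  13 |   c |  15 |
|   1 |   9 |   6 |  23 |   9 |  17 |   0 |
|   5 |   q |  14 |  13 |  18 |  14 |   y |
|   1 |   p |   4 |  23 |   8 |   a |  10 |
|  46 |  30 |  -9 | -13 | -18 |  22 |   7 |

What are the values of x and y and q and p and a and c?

x = 1, y = 4, q = -3, p = 15, a = 4, c = 9

Row 1: 14 + 14 + 16 + 7 + 14 − 1 = 64, so its missing entry is 65 − 64 = 1.
Column 7: 1 + 28 + 15 + 0 + 10 + 7 = 61, so its missing entry is 65 − 61 = 4.
Row 3: 3 + 5 + 20 + 0 + 13 + 15 = 56, so its missing entry is 65 − 56 = 9.
Column 6: -1 + 0 + 9 + 17 + 14 + 22 = 61, so its missing entry is 65 − 61 = 4.
Row 6: 1 + 4 + 23 + 8 + 4 + 10 = 50, so its missing entry is 65 − 50 = 15.
Row 5: 5 + 14 + 13 + 18 + 14 + 4 = 68, so its missing entry is 65 − 68 = -3.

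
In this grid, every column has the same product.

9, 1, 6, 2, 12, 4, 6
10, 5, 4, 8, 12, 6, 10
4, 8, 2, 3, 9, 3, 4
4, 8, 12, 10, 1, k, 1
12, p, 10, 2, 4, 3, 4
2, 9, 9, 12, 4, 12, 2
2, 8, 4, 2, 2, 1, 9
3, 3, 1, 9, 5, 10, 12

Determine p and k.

p = 3, k = 8

Columns 4 and 5 each multiply to 207360, so every column has product 207360.
Column 2: 1×5×8×8×9×8×3 = 69120, so the missing entry is 207360 ÷ 69120 = 3.
Column 6: 4×6×3×3×12×1×10 = 25920, so the missing entry is 207360 ÷ 25920 = 8.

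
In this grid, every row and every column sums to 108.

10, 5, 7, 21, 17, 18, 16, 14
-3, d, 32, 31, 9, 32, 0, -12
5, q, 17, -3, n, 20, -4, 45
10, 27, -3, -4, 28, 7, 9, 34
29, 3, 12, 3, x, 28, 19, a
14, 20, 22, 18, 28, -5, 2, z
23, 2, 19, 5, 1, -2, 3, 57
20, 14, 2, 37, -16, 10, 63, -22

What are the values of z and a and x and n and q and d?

Row 2 has -3 + 32 + 31 + 9 + 32 + 0 − 12 = 89; the blank must be 108 − 89 = 19.
Column 2 has 5 + 19 + 27 + 3 + 20 + 2 + 14 = 90; the blank must be 108 − 90 = 18.
Row 3 has 5 + 18 + 17 − 3 + 20 − 4 + 45 = 98; the blank must be 108 − 98 = 10.
Column 5 has 17 + 9 + 10 + 28 + 28 + 1 − 16 = 77; the blank must be 108 − 77 = 31.
Row 6 has 14 + 20 + 22 + 18 + 28 − 5 + 2 = 99; the blank must be 108 − 99 = 9.
Row 5 has 29 + 3 + 12 + 3 + 31 + 28 + 19 = 125; the blank must be 108 − 125 = -17.

z = 9, a = -17, x = 31, n = 10, q = 18, d = 19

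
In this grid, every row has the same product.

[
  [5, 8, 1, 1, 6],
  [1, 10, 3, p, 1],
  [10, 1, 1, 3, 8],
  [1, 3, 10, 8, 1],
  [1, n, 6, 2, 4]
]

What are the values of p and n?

Rows 1 and 4 each multiply to 240, so every row has product 240.
Row 2: 1×10×3×1 = 30, so the missing entry is 240 ÷ 30 = 8.
Row 5: 1×6×2×4 = 48, so the missing entry is 240 ÷ 48 = 5.

p = 8, n = 5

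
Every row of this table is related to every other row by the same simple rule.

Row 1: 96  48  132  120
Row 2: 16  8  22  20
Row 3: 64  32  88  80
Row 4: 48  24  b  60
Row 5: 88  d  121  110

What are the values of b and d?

b = 66, d = 44

Each row is a constant multiple of every other row — this is a multiplication table with the headers hidden.
Row 4 is 60/120 = 1/2 times row 1, so its entry in column 3 is 132 × 1/2 = 66.
Row 5 is 110/120 = 11/12 times row 1, so its entry in column 2 is 48 × 11/12 = 44.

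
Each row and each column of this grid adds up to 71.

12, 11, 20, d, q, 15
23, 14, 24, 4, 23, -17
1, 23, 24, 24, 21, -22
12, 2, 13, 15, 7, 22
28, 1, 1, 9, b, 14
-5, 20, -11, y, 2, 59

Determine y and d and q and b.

y = 6, d = 13, q = 0, b = 18

Row 6 has -5 + 20 − 11 + 2 + 59 = 65; the blank must be 71 − 65 = 6.
Column 4 has 4 + 24 + 15 + 9 + 6 = 58; the blank must be 71 − 58 = 13.
Row 1 has 12 + 11 + 20 + 13 + 15 = 71; the blank must be 71 − 71 = 0.
Row 5 has 28 + 1 + 1 + 9 + 14 = 53; the blank must be 71 − 53 = 18.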